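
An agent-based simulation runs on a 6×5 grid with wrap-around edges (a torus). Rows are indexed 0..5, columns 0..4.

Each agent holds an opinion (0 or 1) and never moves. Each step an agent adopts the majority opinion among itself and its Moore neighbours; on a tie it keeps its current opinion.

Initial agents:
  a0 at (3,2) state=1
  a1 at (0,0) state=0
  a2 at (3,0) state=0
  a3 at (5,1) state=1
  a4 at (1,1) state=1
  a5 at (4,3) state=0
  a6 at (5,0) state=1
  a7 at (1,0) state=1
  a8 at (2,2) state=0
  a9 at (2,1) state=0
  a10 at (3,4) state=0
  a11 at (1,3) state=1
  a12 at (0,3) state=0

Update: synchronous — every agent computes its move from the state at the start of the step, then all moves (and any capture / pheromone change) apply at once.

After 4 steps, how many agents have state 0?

t=1: a0@(3,2):0 a1@(0,0):1 a2@(3,0):0 a3@(5,1):1 a4@(1,1):0 a5@(4,3):0 a6@(5,0):1 a7@(1,0):1 a8@(2,2):1 a9@(2,1):0 a10@(3,4):0 a11@(1,3):0 a12@(0,3):0
t=2: a0@(3,2):0 a1@(0,0):1 a2@(3,0):0 a3@(5,1):1 a4@(1,1):1 a5@(4,3):0 a6@(5,0):1 a7@(1,0):1 a8@(2,2):0 a9@(2,1):0 a10@(3,4):0 a11@(1,3):0 a12@(0,3):0
t=3: (unchanged — steady state)

8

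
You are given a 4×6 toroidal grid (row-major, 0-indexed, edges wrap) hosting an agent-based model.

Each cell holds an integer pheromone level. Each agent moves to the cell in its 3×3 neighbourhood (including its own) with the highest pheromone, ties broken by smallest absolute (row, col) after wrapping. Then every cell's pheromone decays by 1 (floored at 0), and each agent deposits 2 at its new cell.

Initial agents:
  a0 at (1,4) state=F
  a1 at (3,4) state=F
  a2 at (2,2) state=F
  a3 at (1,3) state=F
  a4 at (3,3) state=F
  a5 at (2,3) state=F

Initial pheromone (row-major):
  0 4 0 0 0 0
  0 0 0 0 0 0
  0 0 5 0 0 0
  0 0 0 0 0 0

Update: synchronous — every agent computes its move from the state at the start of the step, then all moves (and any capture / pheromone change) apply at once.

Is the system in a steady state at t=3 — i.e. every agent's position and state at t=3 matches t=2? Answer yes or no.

t=1: a0@(0,3) a1@(0,3) a2@(2,2) a3@(2,2) a4@(2,2) a5@(2,2) | pheromone: 0 3 0 4 0 0 / 0 0 0 0 0 0 / 0 0 12 0 0 0 / 0 0 0 0 0 0
t=2: a0@(0,3) a1@(0,3) a2@(2,2) a3@(2,2) a4@(2,2) a5@(2,2) | pheromone: 0 2 0 7 0 0 / 0 0 0 0 0 0 / 0 0 19 0 0 0 / 0 0 0 0 0 0
t=3: a0@(0,3) a1@(0,3) a2@(2,2) a3@(2,2) a4@(2,2) a5@(2,2) | pheromone: 0 1 0 10 0 0 / 0 0 0 0 0 0 / 0 0 26 0 0 0 / 0 0 0 0 0 0

yes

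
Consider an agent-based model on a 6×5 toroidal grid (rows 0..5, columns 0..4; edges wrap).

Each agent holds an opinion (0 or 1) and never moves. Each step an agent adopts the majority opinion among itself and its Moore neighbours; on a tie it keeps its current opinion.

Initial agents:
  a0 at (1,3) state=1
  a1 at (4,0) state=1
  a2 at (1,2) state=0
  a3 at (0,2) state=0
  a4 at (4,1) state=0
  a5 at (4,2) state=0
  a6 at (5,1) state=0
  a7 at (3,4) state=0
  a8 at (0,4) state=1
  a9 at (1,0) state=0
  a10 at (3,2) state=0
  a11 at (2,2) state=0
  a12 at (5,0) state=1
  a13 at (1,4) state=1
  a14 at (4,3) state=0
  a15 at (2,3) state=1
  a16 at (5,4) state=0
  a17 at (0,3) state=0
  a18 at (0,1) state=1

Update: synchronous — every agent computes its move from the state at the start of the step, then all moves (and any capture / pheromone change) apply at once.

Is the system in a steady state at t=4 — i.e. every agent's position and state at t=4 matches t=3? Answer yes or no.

no

t=1: a0@(1,3):1 a1@(4,0):0 a2@(1,2):0 a3@(0,2):0 a4@(4,1):0 a5@(4,2):0 a6@(5,1):0 a7@(3,4):0 a8@(0,4):1 a9@(1,0):1 a10@(3,2):0 a11@(2,2):0 a12@(5,0):1 a13@(1,4):1 a14@(4,3):0 a15@(2,3):0 a16@(5,4):0 a17@(0,3):0 a18@(0,1):0
t=2: a0@(1,3):0 a1@(4,0):0 a2@(1,2):0 a3@(0,2):0 a4@(4,1):0 a5@(4,2):0 a6@(5,1):0 a7@(3,4):0 a8@(0,4):1 a9@(1,0):1 a10@(3,2):0 a11@(2,2):0 a12@(5,0):0 a13@(1,4):1 a14@(4,3):0 a15@(2,3):0 a16@(5,4):0 a17@(0,3):0 a18@(0,1):0
t=3: a0@(1,3):0 a1@(4,0):0 a2@(1,2):0 a3@(0,2):0 a4@(4,1):0 a5@(4,2):0 a6@(5,1):0 a7@(3,4):0 a8@(0,4):0 a9@(1,0):1 a10@(3,2):0 a11@(2,2):0 a12@(5,0):0 a13@(1,4):1 a14@(4,3):0 a15@(2,3):0 a16@(5,4):0 a17@(0,3):0 a18@(0,1):0
t=4: a0@(1,3):0 a1@(4,0):0 a2@(1,2):0 a3@(0,2):0 a4@(4,1):0 a5@(4,2):0 a6@(5,1):0 a7@(3,4):0 a8@(0,4):0 a9@(1,0):1 a10@(3,2):0 a11@(2,2):0 a12@(5,0):0 a13@(1,4):0 a14@(4,3):0 a15@(2,3):0 a16@(5,4):0 a17@(0,3):0 a18@(0,1):0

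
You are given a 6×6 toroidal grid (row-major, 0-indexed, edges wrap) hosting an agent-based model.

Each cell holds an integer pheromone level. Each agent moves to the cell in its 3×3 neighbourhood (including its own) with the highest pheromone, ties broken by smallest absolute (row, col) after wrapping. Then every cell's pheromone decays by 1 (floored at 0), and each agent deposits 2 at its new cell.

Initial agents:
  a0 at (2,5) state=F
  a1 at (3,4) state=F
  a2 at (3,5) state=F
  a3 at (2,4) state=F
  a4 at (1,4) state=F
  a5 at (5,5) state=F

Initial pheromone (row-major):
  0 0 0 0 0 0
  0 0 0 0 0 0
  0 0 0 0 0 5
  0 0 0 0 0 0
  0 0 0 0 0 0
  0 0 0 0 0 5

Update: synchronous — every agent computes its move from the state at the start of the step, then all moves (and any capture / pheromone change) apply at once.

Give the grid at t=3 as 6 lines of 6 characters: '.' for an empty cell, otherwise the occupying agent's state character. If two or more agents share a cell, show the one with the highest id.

t=1: a0@(2,5) a1@(2,5) a2@(2,5) a3@(2,5) a4@(2,5) a5@(5,5) | pheromone: 0 0 0 0 0 0 / 0 0 0 0 0 0 / 0 0 0 0 0 14 / 0 0 0 0 0 0 / 0 0 0 0 0 0 / 0 0 0 0 0 6
t=2: a0@(2,5) a1@(2,5) a2@(2,5) a3@(2,5) a4@(2,5) a5@(5,5) | pheromone: 0 0 0 0 0 0 / 0 0 0 0 0 0 / 0 0 0 0 0 23 / 0 0 0 0 0 0 / 0 0 0 0 0 0 / 0 0 0 0 0 7
t=3: a0@(2,5) a1@(2,5) a2@(2,5) a3@(2,5) a4@(2,5) a5@(5,5) | pheromone: 0 0 0 0 0 0 / 0 0 0 0 0 0 / 0 0 0 0 0 32 / 0 0 0 0 0 0 / 0 0 0 0 0 0 / 0 0 0 0 0 8

......
......
.....F
......
......
.....F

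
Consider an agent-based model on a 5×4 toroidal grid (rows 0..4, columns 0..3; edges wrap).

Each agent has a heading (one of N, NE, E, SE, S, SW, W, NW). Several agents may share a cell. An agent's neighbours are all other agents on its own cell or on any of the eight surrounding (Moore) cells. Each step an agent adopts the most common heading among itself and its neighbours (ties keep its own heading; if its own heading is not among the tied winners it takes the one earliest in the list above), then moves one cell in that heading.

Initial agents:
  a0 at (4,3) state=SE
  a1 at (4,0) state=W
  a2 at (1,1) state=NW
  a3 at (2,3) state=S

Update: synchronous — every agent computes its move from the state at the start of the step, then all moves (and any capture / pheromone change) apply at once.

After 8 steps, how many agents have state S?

t=1: a0@(0,0):SE a1@(4,3):W a2@(0,0):NW a3@(3,3):S
t=2: a0@(1,1):SE a1@(4,2):W a2@(4,3):NW a3@(4,3):S
t=3: a0@(2,2):SE a1@(4,1):W a2@(3,2):NW a3@(0,3):S
t=4: a0@(3,3):SE a1@(4,0):W a2@(2,1):NW a3@(1,3):S
t=5: a0@(4,0):SE a1@(4,3):W a2@(1,0):NW a3@(2,3):S
t=6: a0@(0,1):SE a1@(4,2):W a2@(0,3):NW a3@(3,3):S
t=7: a0@(1,2):SE a1@(4,1):W a2@(4,2):NW a3@(4,3):S
t=8: a0@(2,3):SE a1@(4,0):W a2@(3,1):NW a3@(0,3):S

1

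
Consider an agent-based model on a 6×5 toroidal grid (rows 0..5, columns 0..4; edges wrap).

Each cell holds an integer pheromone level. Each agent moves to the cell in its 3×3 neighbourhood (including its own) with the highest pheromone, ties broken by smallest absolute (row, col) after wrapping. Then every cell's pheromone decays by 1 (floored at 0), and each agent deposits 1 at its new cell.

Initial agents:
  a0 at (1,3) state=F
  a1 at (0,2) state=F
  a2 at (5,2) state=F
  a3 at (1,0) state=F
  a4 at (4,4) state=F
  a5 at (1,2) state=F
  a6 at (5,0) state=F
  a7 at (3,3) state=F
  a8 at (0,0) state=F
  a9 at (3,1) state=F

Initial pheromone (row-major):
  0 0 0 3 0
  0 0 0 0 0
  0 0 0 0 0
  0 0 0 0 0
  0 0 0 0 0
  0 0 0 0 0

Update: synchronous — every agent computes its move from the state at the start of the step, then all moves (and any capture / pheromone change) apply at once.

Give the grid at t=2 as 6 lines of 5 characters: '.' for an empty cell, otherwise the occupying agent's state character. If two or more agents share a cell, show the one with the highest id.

F..F.
.....
F.F..
.....
.....
.....

t=1: a0@(0,3) a1@(0,3) a2@(0,3) a3@(0,0) a4@(3,0) a5@(0,3) a6@(0,0) a7@(2,2) a8@(0,0) a9@(2,0) | pheromone: 3 0 0 6 0 / 0 0 0 0 0 / 1 0 1 0 0 / 1 0 0 0 0 / 0 0 0 0 0 / 0 0 0 0 0
t=2: a0@(0,3) a1@(0,3) a2@(0,3) a3@(0,0) a4@(2,0) a5@(0,3) a6@(0,0) a7@(2,2) a8@(0,0) a9@(2,0) | pheromone: 5 0 0 9 0 / 0 0 0 0 0 / 2 0 1 0 0 / 0 0 0 0 0 / 0 0 0 0 0 / 0 0 0 0 0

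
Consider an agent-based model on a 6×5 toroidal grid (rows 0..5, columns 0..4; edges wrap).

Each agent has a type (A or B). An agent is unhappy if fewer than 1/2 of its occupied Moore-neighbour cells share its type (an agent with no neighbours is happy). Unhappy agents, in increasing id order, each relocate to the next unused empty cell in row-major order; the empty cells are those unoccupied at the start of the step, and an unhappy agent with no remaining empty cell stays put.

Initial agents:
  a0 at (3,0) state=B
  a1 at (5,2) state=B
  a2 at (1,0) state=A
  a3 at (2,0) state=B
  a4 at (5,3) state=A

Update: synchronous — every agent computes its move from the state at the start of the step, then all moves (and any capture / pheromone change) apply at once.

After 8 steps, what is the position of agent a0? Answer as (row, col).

(3, 0)

t=1: a0@(3,0):B a1@(0,0):B a2@(0,1):A a3@(2,0):B a4@(0,2):A
t=2: a0@(3,0):B a1@(0,3):B a2@(0,1):A a3@(2,0):B a4@(0,2):A
t=3: a0@(3,0):B a1@(0,0):B a2@(0,1):A a3@(2,0):B a4@(0,2):A
t=4: a0@(3,0):B a1@(0,3):B a2@(0,1):A a3@(2,0):B a4@(0,2):A
t=5: a0@(3,0):B a1@(0,0):B a2@(0,1):A a3@(2,0):B a4@(0,2):A
t=6: a0@(3,0):B a1@(0,3):B a2@(0,1):A a3@(2,0):B a4@(0,2):A
t=7: a0@(3,0):B a1@(0,0):B a2@(0,1):A a3@(2,0):B a4@(0,2):A
t=8: a0@(3,0):B a1@(0,3):B a2@(0,1):A a3@(2,0):B a4@(0,2):A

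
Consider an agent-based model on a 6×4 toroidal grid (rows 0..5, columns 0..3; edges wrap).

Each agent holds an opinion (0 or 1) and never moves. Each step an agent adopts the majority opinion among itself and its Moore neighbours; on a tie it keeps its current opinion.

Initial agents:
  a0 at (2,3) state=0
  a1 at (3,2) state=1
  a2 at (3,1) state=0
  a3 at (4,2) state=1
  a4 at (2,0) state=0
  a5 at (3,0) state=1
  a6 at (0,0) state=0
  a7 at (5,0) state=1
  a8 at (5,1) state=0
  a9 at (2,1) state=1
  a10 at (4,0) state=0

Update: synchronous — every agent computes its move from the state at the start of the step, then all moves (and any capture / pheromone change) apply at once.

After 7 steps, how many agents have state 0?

7

t=1: a0@(2,3):0 a1@(3,2):1 a2@(3,1):1 a3@(4,2):1 a4@(2,0):0 a5@(3,0):0 a6@(0,0):0 a7@(5,0):0 a8@(5,1):0 a9@(2,1):1 a10@(4,0):0
t=2: (unchanged — steady state)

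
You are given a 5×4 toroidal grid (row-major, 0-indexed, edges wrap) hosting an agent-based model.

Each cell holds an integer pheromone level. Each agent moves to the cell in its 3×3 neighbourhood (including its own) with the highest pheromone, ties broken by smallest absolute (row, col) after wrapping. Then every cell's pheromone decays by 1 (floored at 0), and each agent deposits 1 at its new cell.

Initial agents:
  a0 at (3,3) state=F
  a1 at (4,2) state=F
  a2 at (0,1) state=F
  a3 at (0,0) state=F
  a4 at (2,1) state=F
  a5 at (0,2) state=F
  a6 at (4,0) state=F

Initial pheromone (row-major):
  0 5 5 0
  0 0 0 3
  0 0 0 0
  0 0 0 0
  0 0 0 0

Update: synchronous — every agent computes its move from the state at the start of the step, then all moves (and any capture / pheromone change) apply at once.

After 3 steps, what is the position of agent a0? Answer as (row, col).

(0, 2)

t=1: a0@(2,0) a1@(0,1) a2@(0,1) a3@(0,1) a4@(1,0) a5@(0,1) a6@(0,1) | pheromone: 0 9 4 0 / 1 0 0 2 / 1 0 0 0 / 0 0 0 0 / 0 0 0 0
t=2: a0@(1,3) a1@(0,1) a2@(0,1) a3@(0,1) a4@(0,1) a5@(0,1) a6@(0,1) | pheromone: 0 14 3 0 / 0 0 0 2 / 0 0 0 0 / 0 0 0 0 / 0 0 0 0
t=3: a0@(0,2) a1@(0,1) a2@(0,1) a3@(0,1) a4@(0,1) a5@(0,1) a6@(0,1) | pheromone: 0 19 3 0 / 0 0 0 1 / 0 0 0 0 / 0 0 0 0 / 0 0 0 0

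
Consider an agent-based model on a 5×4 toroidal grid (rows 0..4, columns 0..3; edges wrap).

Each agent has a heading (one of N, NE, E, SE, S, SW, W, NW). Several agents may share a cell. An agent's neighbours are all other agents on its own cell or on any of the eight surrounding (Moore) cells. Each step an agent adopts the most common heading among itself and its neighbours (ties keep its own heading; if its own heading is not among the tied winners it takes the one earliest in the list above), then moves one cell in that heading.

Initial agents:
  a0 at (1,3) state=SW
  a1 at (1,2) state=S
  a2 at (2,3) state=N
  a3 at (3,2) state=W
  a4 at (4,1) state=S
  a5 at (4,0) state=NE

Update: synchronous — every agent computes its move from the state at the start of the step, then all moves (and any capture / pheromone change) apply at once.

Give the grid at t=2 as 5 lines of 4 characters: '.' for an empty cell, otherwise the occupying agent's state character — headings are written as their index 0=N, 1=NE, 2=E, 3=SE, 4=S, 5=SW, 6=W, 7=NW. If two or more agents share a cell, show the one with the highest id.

...0
.4..
..1.
654.
....

t=1: a0@(2,2):SW a1@(2,2):S a2@(1,3):N a3@(3,1):W a4@(0,1):S a5@(3,1):NE
t=2: a0@(3,1):SW a1@(3,2):S a2@(0,3):N a3@(3,0):W a4@(1,1):S a5@(2,2):NE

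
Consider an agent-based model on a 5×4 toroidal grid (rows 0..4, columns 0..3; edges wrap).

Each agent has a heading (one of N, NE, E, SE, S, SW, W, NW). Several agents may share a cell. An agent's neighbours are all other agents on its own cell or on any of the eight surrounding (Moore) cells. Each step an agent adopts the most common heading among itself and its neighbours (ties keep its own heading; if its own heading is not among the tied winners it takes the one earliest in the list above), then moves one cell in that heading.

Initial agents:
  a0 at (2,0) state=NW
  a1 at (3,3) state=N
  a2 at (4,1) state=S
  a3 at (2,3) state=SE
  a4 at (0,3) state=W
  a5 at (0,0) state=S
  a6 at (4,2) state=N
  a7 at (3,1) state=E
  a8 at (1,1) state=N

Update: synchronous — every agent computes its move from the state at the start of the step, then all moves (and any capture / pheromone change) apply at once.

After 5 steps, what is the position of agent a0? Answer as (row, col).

(2, 0)

t=1: a0@(1,0):N a1@(2,3):N a2@(0,1):S a3@(3,0):SE a4@(0,2):W a5@(1,0):S a6@(3,2):N a7@(3,2):E a8@(0,1):N
t=2: a0@(0,0):N a1@(1,3):N a2@(1,1):S a3@(4,1):SE a4@(0,1):W a5@(0,0):N a6@(2,2):N a7@(2,2):N a8@(4,1):N
t=3: a0@(4,0):N a1@(0,3):N a2@(0,1):N a3@(3,1):N a4@(4,1):N a5@(4,0):N a6@(1,2):N a7@(1,2):N a8@(3,1):N
t=4: a0@(3,0):N a1@(4,3):N a2@(4,1):N a3@(2,1):N a4@(3,1):N a5@(3,0):N a6@(0,2):N a7@(0,2):N a8@(2,1):N
t=5: a0@(2,0):N a1@(3,3):N a2@(3,1):N a3@(1,1):N a4@(2,1):N a5@(2,0):N a6@(4,2):N a7@(4,2):N a8@(1,1):N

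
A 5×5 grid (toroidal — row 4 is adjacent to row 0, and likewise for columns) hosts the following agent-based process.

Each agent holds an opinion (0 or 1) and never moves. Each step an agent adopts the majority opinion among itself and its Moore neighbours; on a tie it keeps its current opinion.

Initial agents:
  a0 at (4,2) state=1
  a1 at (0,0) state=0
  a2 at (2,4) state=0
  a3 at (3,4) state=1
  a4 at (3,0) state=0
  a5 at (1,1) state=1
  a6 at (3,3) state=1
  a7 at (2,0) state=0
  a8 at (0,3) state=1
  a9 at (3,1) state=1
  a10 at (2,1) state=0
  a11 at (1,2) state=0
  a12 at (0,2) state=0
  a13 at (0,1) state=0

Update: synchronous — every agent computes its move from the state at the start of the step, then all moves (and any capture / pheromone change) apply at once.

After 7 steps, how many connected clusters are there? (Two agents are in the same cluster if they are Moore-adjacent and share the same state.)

2

t=1: a0@(4,2):1 a1@(0,0):0 a2@(2,4):0 a3@(3,4):0 a4@(3,0):0 a5@(1,1):0 a6@(3,3):1 a7@(2,0):0 a8@(0,3):1 a9@(3,1):0 a10@(2,1):0 a11@(1,2):0 a12@(0,2):0 a13@(0,1):0
t=2: (unchanged — steady state)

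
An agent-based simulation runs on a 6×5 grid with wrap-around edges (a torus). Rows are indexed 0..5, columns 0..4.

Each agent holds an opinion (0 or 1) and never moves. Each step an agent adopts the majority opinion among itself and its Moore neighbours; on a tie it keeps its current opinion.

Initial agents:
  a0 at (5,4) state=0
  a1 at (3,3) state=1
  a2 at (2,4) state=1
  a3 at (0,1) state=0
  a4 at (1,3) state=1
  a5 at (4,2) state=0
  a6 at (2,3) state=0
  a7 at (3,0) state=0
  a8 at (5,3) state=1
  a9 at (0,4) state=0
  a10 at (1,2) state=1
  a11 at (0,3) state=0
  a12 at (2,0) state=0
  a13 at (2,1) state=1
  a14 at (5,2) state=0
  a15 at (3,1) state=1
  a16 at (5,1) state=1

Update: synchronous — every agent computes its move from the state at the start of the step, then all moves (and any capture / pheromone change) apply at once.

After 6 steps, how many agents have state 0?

8

t=1: a0@(5,4):0 a1@(3,3):1 a2@(2,4):1 a3@(0,1):0 a4@(1,3):1 a5@(4,2):1 a6@(2,3):1 a7@(3,0):1 a8@(5,3):0 a9@(0,4):0 a10@(1,2):1 a11@(0,3):0 a12@(2,0):1 a13@(2,1):1 a14@(5,2):0 a15@(3,1):0 a16@(5,1):0
t=2: a0@(5,4):0 a1@(3,3):1 a2@(2,4):1 a3@(0,1):0 a4@(1,3):1 a5@(4,2):0 a6@(2,3):1 a7@(3,0):1 a8@(5,3):0 a9@(0,4):0 a10@(1,2):1 a11@(0,3):0 a12@(2,0):1 a13@(2,1):1 a14@(5,2):0 a15@(3,1):1 a16@(5,1):0
t=3: (unchanged — steady state)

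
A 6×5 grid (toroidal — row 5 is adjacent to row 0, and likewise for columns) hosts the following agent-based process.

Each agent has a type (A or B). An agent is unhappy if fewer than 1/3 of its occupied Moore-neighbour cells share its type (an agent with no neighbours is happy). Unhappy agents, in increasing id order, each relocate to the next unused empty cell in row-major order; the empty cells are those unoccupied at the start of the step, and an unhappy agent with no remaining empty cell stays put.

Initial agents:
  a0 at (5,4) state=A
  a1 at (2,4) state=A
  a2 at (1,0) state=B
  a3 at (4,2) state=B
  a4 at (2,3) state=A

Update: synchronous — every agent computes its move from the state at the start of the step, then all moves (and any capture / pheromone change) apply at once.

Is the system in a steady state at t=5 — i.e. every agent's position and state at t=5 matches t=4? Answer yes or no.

yes

t=1: a0@(5,4):A a1@(2,4):A a2@(0,0):B a3@(4,2):B a4@(2,3):A
t=2: a0@(0,1):A a1@(2,4):A a2@(0,2):B a3@(4,2):B a4@(2,3):A
t=3: a0@(0,0):A a1@(2,4):A a2@(0,3):B a3@(4,2):B a4@(2,3):A
t=4: (unchanged — steady state)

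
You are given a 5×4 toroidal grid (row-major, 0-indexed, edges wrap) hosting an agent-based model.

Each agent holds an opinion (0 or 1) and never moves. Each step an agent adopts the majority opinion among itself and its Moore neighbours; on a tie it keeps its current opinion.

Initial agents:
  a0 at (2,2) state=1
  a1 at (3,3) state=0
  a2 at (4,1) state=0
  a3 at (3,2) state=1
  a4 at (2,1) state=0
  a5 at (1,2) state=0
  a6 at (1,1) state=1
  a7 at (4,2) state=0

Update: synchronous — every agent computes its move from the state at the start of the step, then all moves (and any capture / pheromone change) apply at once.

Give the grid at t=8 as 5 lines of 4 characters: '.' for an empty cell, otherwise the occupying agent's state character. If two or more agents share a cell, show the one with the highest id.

....
.11.
.11.
..00
.00.

t=1: a0@(2,2):1 a1@(3,3):0 a2@(4,1):0 a3@(3,2):0 a4@(2,1):1 a5@(1,2):0 a6@(1,1):1 a7@(4,2):0
t=2: a0@(2,2):1 a1@(3,3):0 a2@(4,1):0 a3@(3,2):0 a4@(2,1):1 a5@(1,2):1 a6@(1,1):1 a7@(4,2):0
t=3: (unchanged — steady state)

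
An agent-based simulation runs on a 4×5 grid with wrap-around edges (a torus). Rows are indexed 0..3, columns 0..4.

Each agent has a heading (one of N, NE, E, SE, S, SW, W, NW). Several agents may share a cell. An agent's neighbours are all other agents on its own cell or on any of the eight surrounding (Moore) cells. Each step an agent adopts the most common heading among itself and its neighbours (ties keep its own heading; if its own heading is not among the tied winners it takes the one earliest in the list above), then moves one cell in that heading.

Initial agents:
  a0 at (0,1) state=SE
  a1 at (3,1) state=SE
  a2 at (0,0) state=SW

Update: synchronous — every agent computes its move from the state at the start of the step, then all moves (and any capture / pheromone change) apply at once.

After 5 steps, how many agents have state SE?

t=1: a0@(1,2):SE a1@(0,2):SE a2@(1,1):SE
t=2: a0@(2,3):SE a1@(1,3):SE a2@(2,2):SE
t=3: a0@(3,4):SE a1@(2,4):SE a2@(3,3):SE
t=4: a0@(0,0):SE a1@(3,0):SE a2@(0,4):SE
t=5: a0@(1,1):SE a1@(0,1):SE a2@(1,0):SE

3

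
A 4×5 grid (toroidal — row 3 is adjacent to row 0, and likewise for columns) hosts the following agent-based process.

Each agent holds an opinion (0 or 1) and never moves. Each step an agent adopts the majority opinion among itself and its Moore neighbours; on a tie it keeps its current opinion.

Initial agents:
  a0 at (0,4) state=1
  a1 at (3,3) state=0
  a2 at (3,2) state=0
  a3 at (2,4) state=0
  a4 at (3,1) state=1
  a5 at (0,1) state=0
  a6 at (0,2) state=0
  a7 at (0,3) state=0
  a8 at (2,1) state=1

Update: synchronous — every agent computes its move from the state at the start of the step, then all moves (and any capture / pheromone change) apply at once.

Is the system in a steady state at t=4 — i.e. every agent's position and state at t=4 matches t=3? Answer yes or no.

t=1: a0@(0,4):0 a1@(3,3):0 a2@(3,2):0 a3@(2,4):0 a4@(3,1):0 a5@(0,1):0 a6@(0,2):0 a7@(0,3):0 a8@(2,1):1
t=2: a0@(0,4):0 a1@(3,3):0 a2@(3,2):0 a3@(2,4):0 a4@(3,1):0 a5@(0,1):0 a6@(0,2):0 a7@(0,3):0 a8@(2,1):0
t=3: (unchanged — steady state)

yes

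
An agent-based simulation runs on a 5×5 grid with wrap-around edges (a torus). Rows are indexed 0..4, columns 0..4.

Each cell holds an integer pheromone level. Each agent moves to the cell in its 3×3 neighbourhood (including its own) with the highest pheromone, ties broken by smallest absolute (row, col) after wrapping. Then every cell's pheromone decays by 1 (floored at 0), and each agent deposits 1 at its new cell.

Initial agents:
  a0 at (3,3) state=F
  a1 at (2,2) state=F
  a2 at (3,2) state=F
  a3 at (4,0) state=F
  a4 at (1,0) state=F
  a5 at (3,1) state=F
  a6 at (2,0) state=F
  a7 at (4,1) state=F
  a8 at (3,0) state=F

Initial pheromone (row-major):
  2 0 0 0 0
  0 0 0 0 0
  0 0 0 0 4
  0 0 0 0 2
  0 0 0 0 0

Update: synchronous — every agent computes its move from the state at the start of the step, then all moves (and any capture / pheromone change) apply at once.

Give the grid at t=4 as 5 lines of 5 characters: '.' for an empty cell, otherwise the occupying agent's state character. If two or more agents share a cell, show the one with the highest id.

F....
.....
....F
.....
.....

t=1: a0@(2,4) a1@(1,1) a2@(2,1) a3@(0,0) a4@(2,4) a5@(2,0) a6@(2,4) a7@(0,0) a8@(2,4) | pheromone: 3 0 0 0 0 / 0 1 0 0 0 / 1 1 0 0 7 / 0 0 0 0 1 / 0 0 0 0 0
t=2: a0@(2,4) a1@(0,0) a2@(1,1) a3@(0,0) a4@(2,4) a5@(2,4) a6@(2,4) a7@(0,0) a8@(2,4) | pheromone: 5 0 0 0 0 / 0 1 0 0 0 / 0 0 0 0 11 / 0 0 0 0 0 / 0 0 0 0 0
t=3: a0@(2,4) a1@(0,0) a2@(0,0) a3@(0,0) a4@(2,4) a5@(2,4) a6@(2,4) a7@(0,0) a8@(2,4) | pheromone: 8 0 0 0 0 / 0 0 0 0 0 / 0 0 0 0 15 / 0 0 0 0 0 / 0 0 0 0 0
t=4: a0@(2,4) a1@(0,0) a2@(0,0) a3@(0,0) a4@(2,4) a5@(2,4) a6@(2,4) a7@(0,0) a8@(2,4) | pheromone: 11 0 0 0 0 / 0 0 0 0 0 / 0 0 0 0 19 / 0 0 0 0 0 / 0 0 0 0 0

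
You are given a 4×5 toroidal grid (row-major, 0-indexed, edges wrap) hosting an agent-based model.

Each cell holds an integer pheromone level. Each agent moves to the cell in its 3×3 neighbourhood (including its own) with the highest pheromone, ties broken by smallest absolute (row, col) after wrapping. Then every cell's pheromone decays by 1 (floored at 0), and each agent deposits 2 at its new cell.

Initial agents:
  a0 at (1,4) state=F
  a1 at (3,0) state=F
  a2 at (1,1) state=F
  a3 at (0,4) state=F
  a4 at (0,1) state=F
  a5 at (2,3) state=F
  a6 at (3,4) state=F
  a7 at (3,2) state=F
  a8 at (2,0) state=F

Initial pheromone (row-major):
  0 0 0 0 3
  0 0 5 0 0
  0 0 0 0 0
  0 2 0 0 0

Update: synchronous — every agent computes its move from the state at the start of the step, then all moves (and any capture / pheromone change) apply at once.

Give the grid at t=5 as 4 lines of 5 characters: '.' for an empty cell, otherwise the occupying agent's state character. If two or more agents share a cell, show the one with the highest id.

....F
..F..
.....
.F...

t=1: a0@(0,4) a1@(0,4) a2@(1,2) a3@(0,4) a4@(1,2) a5@(1,2) a6@(0,4) a7@(3,1) a8@(3,1) | pheromone: 0 0 0 0 10 / 0 0 10 0 0 / 0 0 0 0 0 / 0 5 0 0 0
t=2: a0@(0,4) a1@(0,4) a2@(1,2) a3@(0,4) a4@(1,2) a5@(1,2) a6@(0,4) a7@(3,1) a8@(3,1) | pheromone: 0 0 0 0 17 / 0 0 15 0 0 / 0 0 0 0 0 / 0 8 0 0 0
t=3: a0@(0,4) a1@(0,4) a2@(1,2) a3@(0,4) a4@(1,2) a5@(1,2) a6@(0,4) a7@(3,1) a8@(3,1) | pheromone: 0 0 0 0 24 / 0 0 20 0 0 / 0 0 0 0 0 / 0 11 0 0 0
t=4: a0@(0,4) a1@(0,4) a2@(1,2) a3@(0,4) a4@(1,2) a5@(1,2) a6@(0,4) a7@(3,1) a8@(3,1) | pheromone: 0 0 0 0 31 / 0 0 25 0 0 / 0 0 0 0 0 / 0 14 0 0 0
t=5: a0@(0,4) a1@(0,4) a2@(1,2) a3@(0,4) a4@(1,2) a5@(1,2) a6@(0,4) a7@(3,1) a8@(3,1) | pheromone: 0 0 0 0 38 / 0 0 30 0 0 / 0 0 0 0 0 / 0 17 0 0 0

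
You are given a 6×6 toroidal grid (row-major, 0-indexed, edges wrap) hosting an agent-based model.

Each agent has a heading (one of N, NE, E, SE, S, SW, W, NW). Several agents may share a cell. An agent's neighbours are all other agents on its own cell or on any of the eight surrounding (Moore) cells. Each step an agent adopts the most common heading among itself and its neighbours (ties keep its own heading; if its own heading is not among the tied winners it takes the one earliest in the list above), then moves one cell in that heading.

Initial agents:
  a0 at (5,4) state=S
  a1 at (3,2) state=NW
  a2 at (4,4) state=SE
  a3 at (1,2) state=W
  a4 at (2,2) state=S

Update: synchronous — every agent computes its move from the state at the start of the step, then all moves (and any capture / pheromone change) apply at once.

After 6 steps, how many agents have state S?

2

t=1: a0@(0,4):S a1@(2,1):NW a2@(5,5):SE a3@(1,1):W a4@(3,2):S
t=2: a0@(1,4):S a1@(1,0):NW a2@(0,0):SE a3@(1,0):W a4@(4,2):S
t=3: a0@(2,4):S a1@(0,5):NW a2@(1,1):SE a3@(1,5):W a4@(5,2):S
t=4: a0@(3,4):S a1@(5,4):NW a2@(2,2):SE a3@(1,4):W a4@(0,2):S
t=5: a0@(4,4):S a1@(4,3):NW a2@(3,3):SE a3@(1,3):W a4@(1,2):S
t=6: a0@(5,4):S a1@(3,2):NW a2@(4,4):SE a3@(1,2):W a4@(2,2):S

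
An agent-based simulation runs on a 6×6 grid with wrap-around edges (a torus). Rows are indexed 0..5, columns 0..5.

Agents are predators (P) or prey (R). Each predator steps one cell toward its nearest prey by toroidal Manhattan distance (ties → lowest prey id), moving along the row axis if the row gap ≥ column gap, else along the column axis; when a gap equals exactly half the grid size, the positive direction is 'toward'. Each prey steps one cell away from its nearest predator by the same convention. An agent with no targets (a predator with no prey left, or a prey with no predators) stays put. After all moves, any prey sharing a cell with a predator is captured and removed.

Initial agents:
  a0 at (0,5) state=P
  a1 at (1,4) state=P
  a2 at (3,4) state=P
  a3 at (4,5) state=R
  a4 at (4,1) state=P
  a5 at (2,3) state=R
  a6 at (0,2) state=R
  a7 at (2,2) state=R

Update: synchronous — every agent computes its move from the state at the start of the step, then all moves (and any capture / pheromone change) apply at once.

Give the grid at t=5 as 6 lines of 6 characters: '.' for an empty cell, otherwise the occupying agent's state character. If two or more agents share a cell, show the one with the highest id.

t=1: a0@(5,5):P a1@(2,4):P a2@(4,4):P a3@(3,5):R a4@(4,0):P a5@(3,3):R a6@(0,1):R a7@(2,1):R
t=2: a0@(4,5):P a1@(3,4):P a2@(3,4):P a3@(2,5):R a4@(3,0):P a5@(4,3):R a6@(0,2):R a7@(2,0):R
t=3: a0@(3,5):P a1@(2,4):P a2@(2,4):P a3@(1,5):R a4@(2,0):P a5@(4,2):R a6@(0,1):R a7@(1,0):R
t=4: a0@(2,5):P a1@(1,4):P a2@(1,4):P a3@(0,5):R a4@(1,0):P a5@(4,1):R a6@(5,1):R a7@(0,0):R
t=5: a0@(1,5):P a1@(0,4):P a2@(0,4):P a3@(5,5):R a4@(0,0):P a5@(5,1):R a6@(4,1):R a7@(5,0):R

P...P.
.....P
......
......
.R....
RR...R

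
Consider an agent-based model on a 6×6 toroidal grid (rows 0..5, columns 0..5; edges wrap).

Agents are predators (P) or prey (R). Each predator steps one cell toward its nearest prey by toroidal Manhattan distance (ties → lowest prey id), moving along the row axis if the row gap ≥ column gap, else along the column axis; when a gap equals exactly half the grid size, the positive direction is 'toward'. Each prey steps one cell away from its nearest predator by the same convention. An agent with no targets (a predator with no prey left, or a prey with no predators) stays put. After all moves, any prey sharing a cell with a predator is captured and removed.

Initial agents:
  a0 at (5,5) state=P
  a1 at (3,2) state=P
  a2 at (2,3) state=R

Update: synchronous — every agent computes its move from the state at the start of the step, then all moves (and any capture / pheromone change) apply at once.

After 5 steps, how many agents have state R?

0

t=1: a0@(0,5):P a1@(2,2):P a2@(1,3):R
t=2: a0@(0,4):P a1@(1,2):P a2@(0,3):R
t=3: a0@(0,3):P a1@(0,2):P
t=4: (unchanged — steady state)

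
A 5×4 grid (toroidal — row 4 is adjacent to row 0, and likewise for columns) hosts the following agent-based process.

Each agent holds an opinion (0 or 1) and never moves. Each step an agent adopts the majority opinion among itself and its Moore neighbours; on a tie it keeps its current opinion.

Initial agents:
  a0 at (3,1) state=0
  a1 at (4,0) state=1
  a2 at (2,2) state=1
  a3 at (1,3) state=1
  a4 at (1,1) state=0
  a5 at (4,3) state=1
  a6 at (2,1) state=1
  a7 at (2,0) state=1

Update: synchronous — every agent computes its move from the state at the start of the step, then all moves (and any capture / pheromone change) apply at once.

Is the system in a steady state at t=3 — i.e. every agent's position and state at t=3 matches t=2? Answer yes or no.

t=1: a0@(3,1):1 a1@(4,0):1 a2@(2,2):1 a3@(1,3):1 a4@(1,1):1 a5@(4,3):1 a6@(2,1):1 a7@(2,0):1
t=2: (unchanged — steady state)

yes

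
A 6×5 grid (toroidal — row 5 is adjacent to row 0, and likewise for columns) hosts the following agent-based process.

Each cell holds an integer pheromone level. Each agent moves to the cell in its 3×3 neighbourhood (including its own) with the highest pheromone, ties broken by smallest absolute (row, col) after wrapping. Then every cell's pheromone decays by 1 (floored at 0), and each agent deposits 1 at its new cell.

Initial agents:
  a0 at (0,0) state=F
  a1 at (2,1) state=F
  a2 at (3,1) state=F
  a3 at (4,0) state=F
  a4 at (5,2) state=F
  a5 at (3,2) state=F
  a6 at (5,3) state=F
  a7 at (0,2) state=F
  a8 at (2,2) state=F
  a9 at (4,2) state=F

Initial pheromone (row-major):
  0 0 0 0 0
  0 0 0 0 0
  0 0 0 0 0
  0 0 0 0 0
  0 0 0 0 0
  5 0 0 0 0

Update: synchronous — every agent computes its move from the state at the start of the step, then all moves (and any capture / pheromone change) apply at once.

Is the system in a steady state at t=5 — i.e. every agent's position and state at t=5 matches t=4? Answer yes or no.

no

t=1: a0@(5,0) a1@(1,0) a2@(2,0) a3@(5,0) a4@(0,1) a5@(2,1) a6@(0,2) a7@(0,1) a8@(1,1) a9@(3,1) | pheromone: 0 2 1 0 0 / 1 1 0 0 0 / 1 1 0 0 0 / 0 1 0 0 0 / 0 0 0 0 0 / 6 0 0 0 0
t=2: a0@(5,0) a1@(0,1) a2@(1,0) a3@(5,0) a4@(5,0) a5@(1,0) a6@(0,1) a7@(5,0) a8@(0,1) a9@(2,0) | pheromone: 0 4 0 0 0 / 2 0 0 0 0 / 1 0 0 0 0 / 0 0 0 0 0 / 0 0 0 0 0 / 9 0 0 0 0
t=3: a0@(5,0) a1@(5,0) a2@(0,1) a3@(5,0) a4@(5,0) a5@(0,1) a6@(5,0) a7@(5,0) a8@(5,0) a9@(1,0) | pheromone: 0 5 0 0 0 / 2 0 0 0 0 / 0 0 0 0 0 / 0 0 0 0 0 / 0 0 0 0 0 / 15 0 0 0 0
t=4: a0@(5,0) a1@(5,0) a2@(5,0) a3@(5,0) a4@(5,0) a5@(5,0) a6@(5,0) a7@(5,0) a8@(5,0) a9@(0,1) | pheromone: 0 5 0 0 0 / 1 0 0 0 0 / 0 0 0 0 0 / 0 0 0 0 0 / 0 0 0 0 0 / 23 0 0 0 0
t=5: a0@(5,0) a1@(5,0) a2@(5,0) a3@(5,0) a4@(5,0) a5@(5,0) a6@(5,0) a7@(5,0) a8@(5,0) a9@(5,0) | pheromone: 0 4 0 0 0 / 0 0 0 0 0 / 0 0 0 0 0 / 0 0 0 0 0 / 0 0 0 0 0 / 32 0 0 0 0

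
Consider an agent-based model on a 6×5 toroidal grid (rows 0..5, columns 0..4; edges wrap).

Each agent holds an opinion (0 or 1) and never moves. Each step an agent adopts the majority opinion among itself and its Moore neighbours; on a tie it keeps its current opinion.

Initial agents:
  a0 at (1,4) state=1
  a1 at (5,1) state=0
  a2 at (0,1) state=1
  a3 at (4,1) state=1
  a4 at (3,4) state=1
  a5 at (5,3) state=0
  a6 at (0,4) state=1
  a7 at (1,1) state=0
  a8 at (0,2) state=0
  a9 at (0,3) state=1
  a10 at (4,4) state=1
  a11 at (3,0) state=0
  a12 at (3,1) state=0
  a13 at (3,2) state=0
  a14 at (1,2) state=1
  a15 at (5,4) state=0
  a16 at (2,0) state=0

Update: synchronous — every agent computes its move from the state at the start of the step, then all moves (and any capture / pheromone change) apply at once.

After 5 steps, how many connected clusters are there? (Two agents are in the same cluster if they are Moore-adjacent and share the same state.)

t=1: a0@(1,4):1 a1@(5,1):0 a2@(0,1):0 a3@(4,1):0 a4@(3,4):1 a5@(5,3):0 a6@(0,4):1 a7@(1,1):0 a8@(0,2):0 a9@(0,3):1 a10@(4,4):0 a11@(3,0):0 a12@(3,1):0 a13@(3,2):0 a14@(1,2):1 a15@(5,4):1 a16@(2,0):0
t=2: a0@(1,4):1 a1@(5,1):0 a2@(0,1):0 a3@(4,1):0 a4@(3,4):0 a5@(5,3):0 a6@(0,4):1 a7@(1,1):0 a8@(0,2):0 a9@(0,3):1 a10@(4,4):0 a11@(3,0):0 a12@(3,1):0 a13@(3,2):0 a14@(1,2):0 a15@(5,4):1 a16@(2,0):0
t=3: (unchanged — steady state)

2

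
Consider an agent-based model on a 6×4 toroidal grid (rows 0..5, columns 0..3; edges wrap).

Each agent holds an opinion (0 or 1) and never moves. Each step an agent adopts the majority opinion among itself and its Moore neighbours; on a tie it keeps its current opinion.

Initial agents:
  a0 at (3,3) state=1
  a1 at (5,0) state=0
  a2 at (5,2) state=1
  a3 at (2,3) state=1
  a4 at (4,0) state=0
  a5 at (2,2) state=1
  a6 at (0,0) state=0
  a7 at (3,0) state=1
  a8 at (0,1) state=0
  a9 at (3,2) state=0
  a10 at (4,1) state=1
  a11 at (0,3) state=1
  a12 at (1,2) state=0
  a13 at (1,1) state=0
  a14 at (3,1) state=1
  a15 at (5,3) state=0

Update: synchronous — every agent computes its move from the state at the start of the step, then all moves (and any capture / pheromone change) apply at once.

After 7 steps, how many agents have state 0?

t=1: a0@(3,3):1 a1@(5,0):0 a2@(5,2):1 a3@(2,3):1 a4@(4,0):1 a5@(2,2):1 a6@(0,0):0 a7@(3,0):1 a8@(0,1):0 a9@(3,2):1 a10@(4,1):1 a11@(0,3):0 a12@(1,2):0 a13@(1,1):0 a14@(3,1):1 a15@(5,3):0
t=2: a0@(3,3):1 a1@(5,0):0 a2@(5,2):0 a3@(2,3):1 a4@(4,0):1 a5@(2,2):1 a6@(0,0):0 a7@(3,0):1 a8@(0,1):0 a9@(3,2):1 a10@(4,1):1 a11@(0,3):0 a12@(1,2):0 a13@(1,1):0 a14@(3,1):1 a15@(5,3):0
t=3: (unchanged — steady state)

8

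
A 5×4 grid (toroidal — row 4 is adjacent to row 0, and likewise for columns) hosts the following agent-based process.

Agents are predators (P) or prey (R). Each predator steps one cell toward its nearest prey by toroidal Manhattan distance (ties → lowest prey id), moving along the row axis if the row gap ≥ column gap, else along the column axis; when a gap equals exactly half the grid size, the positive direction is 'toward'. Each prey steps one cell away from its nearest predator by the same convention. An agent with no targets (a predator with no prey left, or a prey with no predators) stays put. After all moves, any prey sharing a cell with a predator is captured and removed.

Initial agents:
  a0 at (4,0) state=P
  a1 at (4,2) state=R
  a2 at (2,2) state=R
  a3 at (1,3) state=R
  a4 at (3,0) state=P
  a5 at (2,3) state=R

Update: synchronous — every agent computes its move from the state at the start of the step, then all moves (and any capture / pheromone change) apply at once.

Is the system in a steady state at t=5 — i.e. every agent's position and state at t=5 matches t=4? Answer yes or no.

t=1: a0@(4,1):P a2@(2,1):R a3@(2,3):R a4@(2,0):P a5@(1,3):R
t=2: a0@(3,1):P a2@(2,2):R a3@(2,2):R a4@(2,1):P a5@(0,3):R
t=3: a0@(2,1):P a2@(2,3):R a3@(2,3):R a4@(2,2):P a5@(1,3):R
t=4: a0@(2,2):P a2@(2,0):R a3@(2,0):R a4@(2,3):P a5@(0,3):R
t=5: a0@(2,3):P a2@(2,1):R a3@(2,1):R a4@(2,0):P a5@(4,3):R

no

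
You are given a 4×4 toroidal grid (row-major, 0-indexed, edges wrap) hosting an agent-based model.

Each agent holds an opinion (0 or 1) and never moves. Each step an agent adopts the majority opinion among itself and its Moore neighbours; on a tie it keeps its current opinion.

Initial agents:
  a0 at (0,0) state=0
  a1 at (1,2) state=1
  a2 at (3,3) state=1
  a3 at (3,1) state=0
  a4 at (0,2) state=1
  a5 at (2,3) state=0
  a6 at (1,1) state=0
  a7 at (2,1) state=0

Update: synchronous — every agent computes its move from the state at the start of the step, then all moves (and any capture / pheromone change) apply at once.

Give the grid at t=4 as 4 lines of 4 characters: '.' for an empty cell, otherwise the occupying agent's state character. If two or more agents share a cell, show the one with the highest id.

t=1: a0@(0,0):0 a1@(1,2):0 a2@(3,3):1 a3@(3,1):0 a4@(0,2):1 a5@(2,3):1 a6@(1,1):0 a7@(2,1):0
t=2: a0@(0,0):0 a1@(1,2):0 a2@(3,3):1 a3@(3,1):0 a4@(0,2):0 a5@(2,3):1 a6@(1,1):0 a7@(2,1):0
t=3: (unchanged — steady state)

0.0.
.00.
.0.1
.0.1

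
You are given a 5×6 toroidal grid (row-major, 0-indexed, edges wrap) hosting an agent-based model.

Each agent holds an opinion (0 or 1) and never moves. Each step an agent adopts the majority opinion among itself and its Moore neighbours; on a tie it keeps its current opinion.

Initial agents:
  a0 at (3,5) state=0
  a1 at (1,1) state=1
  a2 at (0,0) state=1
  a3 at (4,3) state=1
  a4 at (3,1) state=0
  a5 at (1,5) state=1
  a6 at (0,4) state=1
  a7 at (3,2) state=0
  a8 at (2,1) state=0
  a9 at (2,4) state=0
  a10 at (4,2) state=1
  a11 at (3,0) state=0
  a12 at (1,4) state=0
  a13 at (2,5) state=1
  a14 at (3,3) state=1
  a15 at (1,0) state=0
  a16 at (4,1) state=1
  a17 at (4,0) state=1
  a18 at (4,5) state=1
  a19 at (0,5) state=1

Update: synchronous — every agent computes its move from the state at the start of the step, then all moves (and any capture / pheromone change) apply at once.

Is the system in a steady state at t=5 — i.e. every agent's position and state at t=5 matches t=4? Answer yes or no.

t=1: a0@(3,5):0 a1@(1,1):1 a2@(0,0):1 a3@(4,3):1 a4@(3,1):0 a5@(1,5):1 a6@(0,4):1 a7@(3,2):1 a8@(2,1):0 a9@(2,4):0 a10@(4,2):1 a11@(3,0):0 a12@(1,4):1 a13@(2,5):0 a14@(3,3):1 a15@(1,0):1 a16@(4,1):1 a17@(4,0):1 a18@(4,5):1 a19@(0,5):1
t=2: a0@(3,5):0 a1@(1,1):1 a2@(0,0):1 a3@(4,3):1 a4@(3,1):1 a5@(1,5):1 a6@(0,4):1 a7@(3,2):1 a8@(2,1):0 a9@(2,4):0 a10@(4,2):1 a11@(3,0):0 a12@(1,4):1 a13@(2,5):0 a14@(3,3):1 a15@(1,0):1 a16@(4,1):1 a17@(4,0):1 a18@(4,5):1 a19@(0,5):1
t=3: a0@(3,5):0 a1@(1,1):1 a2@(0,0):1 a3@(4,3):1 a4@(3,1):1 a5@(1,5):1 a6@(0,4):1 a7@(3,2):1 a8@(2,1):1 a9@(2,4):0 a10@(4,2):1 a11@(3,0):0 a12@(1,4):1 a13@(2,5):0 a14@(3,3):1 a15@(1,0):1 a16@(4,1):1 a17@(4,0):1 a18@(4,5):1 a19@(0,5):1
t=4: a0@(3,5):0 a1@(1,1):1 a2@(0,0):1 a3@(4,3):1 a4@(3,1):1 a5@(1,5):1 a6@(0,4):1 a7@(3,2):1 a8@(2,1):1 a9@(2,4):0 a10@(4,2):1 a11@(3,0):1 a12@(1,4):1 a13@(2,5):0 a14@(3,3):1 a15@(1,0):1 a16@(4,1):1 a17@(4,0):1 a18@(4,5):1 a19@(0,5):1
t=5: a0@(3,5):0 a1@(1,1):1 a2@(0,0):1 a3@(4,3):1 a4@(3,1):1 a5@(1,5):1 a6@(0,4):1 a7@(3,2):1 a8@(2,1):1 a9@(2,4):0 a10@(4,2):1 a11@(3,0):1 a12@(1,4):1 a13@(2,5):1 a14@(3,3):1 a15@(1,0):1 a16@(4,1):1 a17@(4,0):1 a18@(4,5):1 a19@(0,5):1

no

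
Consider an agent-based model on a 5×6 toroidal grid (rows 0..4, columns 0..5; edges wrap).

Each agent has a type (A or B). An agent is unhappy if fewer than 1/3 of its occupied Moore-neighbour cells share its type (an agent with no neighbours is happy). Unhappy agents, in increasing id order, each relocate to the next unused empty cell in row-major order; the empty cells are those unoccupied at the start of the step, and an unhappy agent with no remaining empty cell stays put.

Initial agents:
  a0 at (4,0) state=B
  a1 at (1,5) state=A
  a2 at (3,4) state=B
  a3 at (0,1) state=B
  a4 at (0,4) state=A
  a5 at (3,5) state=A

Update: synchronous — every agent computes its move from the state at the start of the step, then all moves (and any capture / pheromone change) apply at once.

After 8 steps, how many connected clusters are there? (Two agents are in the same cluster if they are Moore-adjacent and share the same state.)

2

t=1: a0@(4,0):B a1@(1,5):A a2@(0,0):B a3@(0,1):B a4@(0,4):A a5@(0,2):A
t=2: a0@(4,0):B a1@(1,5):A a2@(0,0):B a3@(0,1):B a4@(0,4):A a5@(0,3):A
t=3: (unchanged — steady state)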